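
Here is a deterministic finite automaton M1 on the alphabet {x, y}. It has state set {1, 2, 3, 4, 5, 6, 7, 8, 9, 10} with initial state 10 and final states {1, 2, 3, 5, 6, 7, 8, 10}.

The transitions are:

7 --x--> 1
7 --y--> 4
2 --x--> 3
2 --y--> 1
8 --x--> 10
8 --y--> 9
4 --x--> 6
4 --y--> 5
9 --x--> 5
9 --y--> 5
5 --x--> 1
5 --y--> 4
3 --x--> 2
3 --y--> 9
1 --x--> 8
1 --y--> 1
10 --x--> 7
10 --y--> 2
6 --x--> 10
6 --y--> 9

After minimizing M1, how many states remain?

3

All states are reachable from the start state.
Start with accepting vs non-accepting: {1,2,3,5,6,7,8,10} | {4,9}.
On input y, block {1,2,3,5,6,7,8,10} splits into {3,5,6,7,8} and {1,2,10}.
Stable partition: {3,5,6,7,8} | {4,9} | {1,2,10} — 3 equivalence classes.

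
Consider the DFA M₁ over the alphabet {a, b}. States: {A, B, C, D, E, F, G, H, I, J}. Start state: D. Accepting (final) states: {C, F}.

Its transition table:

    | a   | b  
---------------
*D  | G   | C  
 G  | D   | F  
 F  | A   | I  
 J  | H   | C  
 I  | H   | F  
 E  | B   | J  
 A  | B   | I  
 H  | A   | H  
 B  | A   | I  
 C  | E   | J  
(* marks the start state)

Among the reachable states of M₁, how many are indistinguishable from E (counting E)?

3

Initial partition by acceptance: {C,F} | {A,B,D,E,G,H,I,J}.
On input b, block {A,B,D,E,G,H,I,J} splits into {A,B,E,H} and {D,G,I,J}.
Split {A,B,E,H} by δ(·,b) → {A,B,E} and {H}.
Split {D,G,I,J} by δ(·,a) → {D,G} and {I,J}.
No further refinement is possible. Final partition (5 blocks): {C,F} | {A,B,E} | {D,G} | {H} | {I,J}.
State E belongs to the block {A,B,E}, which has 3 states.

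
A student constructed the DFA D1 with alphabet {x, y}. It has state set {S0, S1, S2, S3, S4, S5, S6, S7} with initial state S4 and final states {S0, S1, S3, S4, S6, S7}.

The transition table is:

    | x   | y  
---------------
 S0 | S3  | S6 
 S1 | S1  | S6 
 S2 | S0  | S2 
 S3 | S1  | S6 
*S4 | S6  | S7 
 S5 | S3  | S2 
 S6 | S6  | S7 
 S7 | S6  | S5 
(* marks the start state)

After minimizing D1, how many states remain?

4

Initial partition by acceptance: {S0,S1,S3,S4,S6,S7} | {S2,S5}.
Split {S0,S1,S3,S4,S6,S7} by δ(·,y) → {S0,S1,S3,S4,S6} and {S7}.
Refine {S0,S1,S3,S4,S6} on symbol y: members go to different blocks, giving {S0,S1,S3} and {S4,S6}.
No further refinement is possible. Final partition (4 blocks): {S0,S1,S3} | {S2,S5} | {S7} | {S4,S6}.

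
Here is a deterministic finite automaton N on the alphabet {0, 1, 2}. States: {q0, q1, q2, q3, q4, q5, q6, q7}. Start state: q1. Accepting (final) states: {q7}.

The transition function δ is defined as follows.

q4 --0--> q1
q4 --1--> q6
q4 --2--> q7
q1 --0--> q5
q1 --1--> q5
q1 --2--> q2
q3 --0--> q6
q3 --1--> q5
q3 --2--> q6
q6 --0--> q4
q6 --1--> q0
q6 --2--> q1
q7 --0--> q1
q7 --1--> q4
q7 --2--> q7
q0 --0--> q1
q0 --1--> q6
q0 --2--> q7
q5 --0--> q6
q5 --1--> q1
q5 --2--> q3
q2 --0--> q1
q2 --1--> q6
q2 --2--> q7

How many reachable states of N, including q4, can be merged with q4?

3

Initial partition by acceptance: {q7} | {q0,q1,q2,q3,q4,q5,q6}.
Split {q0,q1,q2,q3,q4,q5,q6} by δ(·,2) → {q1,q3,q5,q6} and {q0,q2,q4}.
Refine {q1,q3,q5,q6} on symbol 0: members go to different blocks, giving {q1,q3,q5} and {q6}.
Split {q1,q3,q5} by δ(·,0) → {q3,q5} and {q1}.
Split {q3,q5} by δ(·,1) → {q3} and {q5}.
The partition is now stable with 6 blocks: {q7} | {q3} | {q0,q2,q4} | {q6} | {q1} | {q5}.
The equivalence class containing q4 is {q0,q2,q4}, of size 3.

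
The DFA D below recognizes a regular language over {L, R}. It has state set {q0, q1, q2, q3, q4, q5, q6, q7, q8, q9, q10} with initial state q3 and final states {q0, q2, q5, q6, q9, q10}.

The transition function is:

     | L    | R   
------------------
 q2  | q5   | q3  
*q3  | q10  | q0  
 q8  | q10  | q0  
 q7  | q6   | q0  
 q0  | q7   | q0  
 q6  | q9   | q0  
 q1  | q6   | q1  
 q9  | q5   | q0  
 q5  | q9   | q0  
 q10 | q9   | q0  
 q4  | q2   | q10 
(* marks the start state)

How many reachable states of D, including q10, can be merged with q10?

States {q1,q2,q4,q8} cannot be reached from the start state, so discard them.
P0 = {q0,q5,q6,q9,q10} | {q3,q7}.
Split {q0,q5,q6,q9,q10} by δ(·,L) → {q5,q6,q9,q10} and {q0}.
The partition is now stable with 3 blocks: {q5,q6,q9,q10} | {q3,q7} | {q0}.
The equivalence class containing q10 is {q5,q6,q9,q10}, of size 4.

4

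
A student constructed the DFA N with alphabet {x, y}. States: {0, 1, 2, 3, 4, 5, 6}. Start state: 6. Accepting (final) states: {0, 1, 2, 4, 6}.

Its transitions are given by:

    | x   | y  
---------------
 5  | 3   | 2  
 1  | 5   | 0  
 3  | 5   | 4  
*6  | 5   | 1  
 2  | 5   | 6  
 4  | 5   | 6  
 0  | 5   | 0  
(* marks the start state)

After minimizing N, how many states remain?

2

Initial partition by acceptance: {0,1,2,4,6} | {3,5}.
Stable partition: {0,1,2,4,6} | {3,5} — 2 equivalence classes.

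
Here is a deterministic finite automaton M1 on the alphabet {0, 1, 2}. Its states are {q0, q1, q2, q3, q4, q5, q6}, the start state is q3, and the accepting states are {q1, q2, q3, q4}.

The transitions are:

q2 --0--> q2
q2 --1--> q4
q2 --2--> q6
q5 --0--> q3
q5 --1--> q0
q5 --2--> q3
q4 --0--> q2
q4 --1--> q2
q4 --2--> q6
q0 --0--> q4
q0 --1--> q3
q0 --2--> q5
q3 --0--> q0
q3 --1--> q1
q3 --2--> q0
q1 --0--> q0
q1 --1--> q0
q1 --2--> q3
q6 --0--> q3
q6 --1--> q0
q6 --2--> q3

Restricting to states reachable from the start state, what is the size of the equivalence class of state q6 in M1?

2

Every state is reachable, so we keep all 7.
Start with accepting vs non-accepting: {q1,q2,q3,q4} | {q0,q5,q6}.
Refine {q1,q2,q3,q4} on symbol 0: members go to different blocks, giving {q1,q3} and {q2,q4}.
Split {q1,q3} by δ(·,1) → {q1} and {q3}.
Refine {q0,q5,q6} on symbol 0: members go to different blocks, giving {q5,q6} and {q0}.
Stable partition: {q1} | {q5,q6} | {q2,q4} | {q3} | {q0} — 5 equivalence classes.
The equivalence class containing q6 is {q5,q6}, of size 2.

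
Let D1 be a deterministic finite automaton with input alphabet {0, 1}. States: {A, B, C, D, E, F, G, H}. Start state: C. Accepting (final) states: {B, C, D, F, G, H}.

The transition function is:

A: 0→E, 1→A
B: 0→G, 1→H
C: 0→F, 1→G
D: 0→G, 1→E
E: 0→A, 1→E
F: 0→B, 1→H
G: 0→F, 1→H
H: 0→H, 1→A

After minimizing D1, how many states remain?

First remove the unreachable states {D}; 7 states remain.
Initial partition by acceptance: {B,C,F,G,H} | {A,E}.
Refine {B,C,F,G,H} on symbol 1: members go to different blocks, giving {B,C,F,G} and {H}.
Split {B,C,F,G} by δ(·,1) → {B,F,G} and {C}.
No further refinement is possible. Final partition (4 blocks): {B,F,G} | {A,E} | {H} | {C}.

4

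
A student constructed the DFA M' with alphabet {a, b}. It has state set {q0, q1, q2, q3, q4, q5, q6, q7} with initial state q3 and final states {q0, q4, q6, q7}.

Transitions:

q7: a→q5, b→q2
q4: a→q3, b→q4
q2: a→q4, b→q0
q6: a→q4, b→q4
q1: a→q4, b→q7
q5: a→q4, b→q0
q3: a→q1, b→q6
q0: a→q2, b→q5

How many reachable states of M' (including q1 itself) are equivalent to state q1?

All states are reachable from the start state.
Initial partition by acceptance: {q0,q4,q6,q7} | {q1,q2,q3,q5}.
On input a, block {q0,q4,q6,q7} splits into {q0,q4,q7} and {q6}.
On input b, block {q0,q4,q7} splits into {q0,q7} and {q4}.
Refine {q1,q2,q3,q5} on symbol a: members go to different blocks, giving {q1,q2,q5} and {q3}.
Stable partition: {q0,q7} | {q1,q2,q5} | {q6} | {q4} | {q3} — 5 equivalence classes.
The equivalence class containing q1 is {q1,q2,q5}, of size 3.

3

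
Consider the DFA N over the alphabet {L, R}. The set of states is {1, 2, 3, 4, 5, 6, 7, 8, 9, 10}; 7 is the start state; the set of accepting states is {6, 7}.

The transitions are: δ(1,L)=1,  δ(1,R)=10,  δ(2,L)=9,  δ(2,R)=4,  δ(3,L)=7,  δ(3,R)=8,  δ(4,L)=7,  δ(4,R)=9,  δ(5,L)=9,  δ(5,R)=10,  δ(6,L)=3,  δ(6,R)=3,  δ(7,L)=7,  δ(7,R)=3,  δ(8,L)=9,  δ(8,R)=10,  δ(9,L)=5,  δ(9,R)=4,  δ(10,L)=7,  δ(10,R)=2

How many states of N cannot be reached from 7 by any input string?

2

No path from 7 leads to 1, 6; the other 8 states are all reachable.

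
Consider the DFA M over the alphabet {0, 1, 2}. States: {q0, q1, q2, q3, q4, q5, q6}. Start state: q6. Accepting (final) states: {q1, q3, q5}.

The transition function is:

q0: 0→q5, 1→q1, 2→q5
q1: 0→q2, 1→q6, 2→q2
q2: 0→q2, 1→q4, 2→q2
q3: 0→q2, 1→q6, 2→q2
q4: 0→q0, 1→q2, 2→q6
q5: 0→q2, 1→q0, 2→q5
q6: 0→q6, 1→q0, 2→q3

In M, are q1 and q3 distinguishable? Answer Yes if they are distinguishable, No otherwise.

P0 = {q1,q3,q5} | {q0,q2,q4,q6}.
Split {q1,q3,q5} by δ(·,2) → {q1,q3} and {q5}.
On input 0, block {q0,q2,q4,q6} splits into {q2,q4,q6} and {q0}.
On input 0, block {q2,q4,q6} splits into {q2,q6} and {q4}.
Refine {q2,q6} on symbol 1: members go to different blocks, giving {q2} and {q6}.
Stable partition: {q1,q3} | {q2} | {q5} | {q0} | {q4} | {q6} — 6 equivalence classes.
q1 and q3 lie in the same block of the stable partition, so they are equivalent — no string distinguishes them.

No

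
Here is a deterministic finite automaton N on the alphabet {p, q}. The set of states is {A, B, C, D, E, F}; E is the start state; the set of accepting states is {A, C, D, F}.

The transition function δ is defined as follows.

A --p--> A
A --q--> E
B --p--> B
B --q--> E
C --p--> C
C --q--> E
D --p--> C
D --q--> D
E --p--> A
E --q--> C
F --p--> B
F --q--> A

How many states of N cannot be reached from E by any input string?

3

No path from E leads to B, D, F; the other 3 states are all reachable.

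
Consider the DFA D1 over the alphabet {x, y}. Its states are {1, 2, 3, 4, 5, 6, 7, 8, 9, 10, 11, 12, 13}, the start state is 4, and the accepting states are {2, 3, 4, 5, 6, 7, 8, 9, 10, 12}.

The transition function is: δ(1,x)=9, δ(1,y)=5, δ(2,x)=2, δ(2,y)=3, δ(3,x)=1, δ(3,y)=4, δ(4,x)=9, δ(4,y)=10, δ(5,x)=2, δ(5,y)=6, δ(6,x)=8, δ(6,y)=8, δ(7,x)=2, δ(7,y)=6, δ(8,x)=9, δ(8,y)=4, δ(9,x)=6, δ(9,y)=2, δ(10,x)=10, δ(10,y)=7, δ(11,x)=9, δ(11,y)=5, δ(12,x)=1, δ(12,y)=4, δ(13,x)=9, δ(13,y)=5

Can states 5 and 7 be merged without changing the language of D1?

Reachable states from the start: {1,2,3,4,5,6,7,8,9,10}. Unreachable: {11,12,13} — drop them.
Start with accepting vs non-accepting: {2,3,4,5,6,7,8,9,10} | {1}.
Split {2,3,4,5,6,7,8,9,10} by δ(·,x) → {2,4,5,6,7,8,9,10} and {3}.
On input y, block {2,4,5,6,7,8,9,10} splits into {4,5,6,7,8,9,10} and {2}.
On input x, block {4,5,6,7,8,9,10} splits into {4,6,8,9,10} and {5,7}.
Split {4,6,8,9,10} by δ(·,y) → {4,6,8} and {9} and {10}.
On input x, block {4,6,8} splits into {4,8} and {6}.
On input y, block {4,8} splits into {4} and {8}.
The partition is now stable with 9 blocks: {4} | {1} | {3} | {2} | {5,7} | {9} | {10} | {6} | {8}.
5 and 7 lie in the same block of the stable partition, so they are equivalent — no string distinguishes them.

Yes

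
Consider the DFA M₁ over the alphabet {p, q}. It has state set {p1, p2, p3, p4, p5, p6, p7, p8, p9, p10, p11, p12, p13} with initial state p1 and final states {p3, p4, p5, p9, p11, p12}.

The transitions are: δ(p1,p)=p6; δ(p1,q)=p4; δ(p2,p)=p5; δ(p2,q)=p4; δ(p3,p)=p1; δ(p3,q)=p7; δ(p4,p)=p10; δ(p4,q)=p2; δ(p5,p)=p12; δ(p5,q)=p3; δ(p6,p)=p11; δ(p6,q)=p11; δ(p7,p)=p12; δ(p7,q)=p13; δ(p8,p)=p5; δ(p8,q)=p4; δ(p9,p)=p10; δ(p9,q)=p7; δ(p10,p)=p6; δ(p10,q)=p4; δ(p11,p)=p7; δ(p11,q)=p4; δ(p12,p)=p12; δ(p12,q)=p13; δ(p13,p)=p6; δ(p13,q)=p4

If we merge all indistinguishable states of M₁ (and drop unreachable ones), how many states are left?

States {p8,p9} cannot be reached from the start state, so discard them.
P0 = {p3,p4,p5,p11,p12} | {p1,p2,p6,p7,p10,p13}.
Split {p3,p4,p5,p11,p12} by δ(·,p) → {p3,p4,p11} and {p5,p12}.
Split {p3,p4,p11} by δ(·,q) → {p3,p4} and {p11}.
Refine {p1,p2,p6,p7,p10,p13} on symbol p: members go to different blocks, giving {p1,p10,p13} and {p2,p7} and {p6}.
Split {p5,p12} by δ(·,q) → {p5} and {p12}.
On input p, block {p2,p7} splits into {p2} and {p7}.
On input q, block {p3,p4} splits into {p3} and {p4}.
Stable partition: {p3} | {p1,p10,p13} | {p5} | {p11} | {p2} | {p6} | {p12} | {p7} | {p4} — 9 equivalence classes.

9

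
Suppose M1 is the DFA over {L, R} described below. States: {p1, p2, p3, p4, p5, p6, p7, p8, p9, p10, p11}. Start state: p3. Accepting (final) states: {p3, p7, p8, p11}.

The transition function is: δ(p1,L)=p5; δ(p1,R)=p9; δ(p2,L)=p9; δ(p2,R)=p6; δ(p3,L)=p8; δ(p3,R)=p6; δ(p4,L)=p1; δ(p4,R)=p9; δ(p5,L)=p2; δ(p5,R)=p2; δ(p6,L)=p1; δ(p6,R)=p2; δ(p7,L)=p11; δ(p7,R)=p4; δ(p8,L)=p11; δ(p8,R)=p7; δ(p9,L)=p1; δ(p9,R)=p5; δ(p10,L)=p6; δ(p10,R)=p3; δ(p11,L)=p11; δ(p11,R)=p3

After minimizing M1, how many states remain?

3

First remove the unreachable states {p10}; 10 states remain.
P0 = {p3,p7,p8,p11} | {p1,p2,p4,p5,p6,p9}.
Split {p3,p7,p8,p11} by δ(·,R) → {p3,p7} and {p8,p11}.
The partition is now stable with 3 blocks: {p3,p7} | {p1,p2,p4,p5,p6,p9} | {p8,p11}.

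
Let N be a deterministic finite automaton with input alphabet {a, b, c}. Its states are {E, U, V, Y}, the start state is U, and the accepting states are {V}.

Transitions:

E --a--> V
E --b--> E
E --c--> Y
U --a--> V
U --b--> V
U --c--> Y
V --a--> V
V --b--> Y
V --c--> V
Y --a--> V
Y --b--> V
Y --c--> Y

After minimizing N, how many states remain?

First remove the unreachable states {E}; 3 states remain.
Initial partition by acceptance: {V} | {U,Y}.
No further refinement is possible. Final partition (2 blocks): {V} | {U,Y}.

2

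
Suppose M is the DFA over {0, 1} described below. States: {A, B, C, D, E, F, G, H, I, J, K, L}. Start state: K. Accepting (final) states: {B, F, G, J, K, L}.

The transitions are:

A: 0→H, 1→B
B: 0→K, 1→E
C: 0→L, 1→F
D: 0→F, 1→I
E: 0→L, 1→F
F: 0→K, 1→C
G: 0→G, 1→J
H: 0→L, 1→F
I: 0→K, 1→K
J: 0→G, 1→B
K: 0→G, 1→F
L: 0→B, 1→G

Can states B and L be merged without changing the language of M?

First remove the unreachable states {A,D,H,I}; 8 states remain.
P0 = {B,F,G,J,K,L} | {C,E}.
Split {B,F,G,J,K,L} by δ(·,1) → {G,J,K,L} and {B,F}.
Split {G,J,K,L} by δ(·,0) → {G,J,K} and {L}.
Split {G,J,K} by δ(·,1) → {J,K} and {G}.
No further refinement is possible. Final partition (5 blocks): {J,K} | {C,E} | {B,F} | {L} | {G}.
B and L end up in different blocks, so they are distinguishable. For instance, the string '1' is accepted from only L.

No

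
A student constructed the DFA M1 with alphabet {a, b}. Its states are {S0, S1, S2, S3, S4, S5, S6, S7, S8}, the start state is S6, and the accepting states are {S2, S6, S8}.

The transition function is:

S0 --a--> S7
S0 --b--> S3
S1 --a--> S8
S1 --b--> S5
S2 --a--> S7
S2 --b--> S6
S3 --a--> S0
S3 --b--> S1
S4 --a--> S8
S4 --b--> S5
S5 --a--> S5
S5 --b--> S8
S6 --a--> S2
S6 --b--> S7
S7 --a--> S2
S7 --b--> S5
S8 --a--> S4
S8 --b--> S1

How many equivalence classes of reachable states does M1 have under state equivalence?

6

First remove the unreachable states {S0,S3}; 7 states remain.
P0 = {S2,S6,S8} | {S1,S4,S5,S7}.
Refine {S2,S6,S8} on symbol a: members go to different blocks, giving {S2,S8} and {S6}.
Refine {S2,S8} on symbol b: members go to different blocks, giving {S2} and {S8}.
On input a, block {S1,S4,S5,S7} splits into {S1,S4} and {S5} and {S7}.
No further refinement is possible. Final partition (6 blocks): {S2} | {S1,S4} | {S6} | {S8} | {S5} | {S7}.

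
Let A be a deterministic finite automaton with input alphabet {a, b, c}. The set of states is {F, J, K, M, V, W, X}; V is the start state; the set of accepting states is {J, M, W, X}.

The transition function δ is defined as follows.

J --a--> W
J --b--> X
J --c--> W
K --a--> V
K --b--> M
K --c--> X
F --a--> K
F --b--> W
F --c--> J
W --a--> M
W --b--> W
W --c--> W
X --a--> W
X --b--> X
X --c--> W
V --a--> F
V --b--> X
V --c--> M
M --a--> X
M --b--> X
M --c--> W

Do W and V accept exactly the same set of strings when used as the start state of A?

Every state is reachable, so we keep all 7.
P0 = {J,M,W,X} | {F,K,V}.
The partition is now stable with 2 blocks: {J,M,W,X} | {F,K,V}.
W and V end up in different blocks, so they are distinguishable. For instance, the string 'ε' is accepted from only W.

No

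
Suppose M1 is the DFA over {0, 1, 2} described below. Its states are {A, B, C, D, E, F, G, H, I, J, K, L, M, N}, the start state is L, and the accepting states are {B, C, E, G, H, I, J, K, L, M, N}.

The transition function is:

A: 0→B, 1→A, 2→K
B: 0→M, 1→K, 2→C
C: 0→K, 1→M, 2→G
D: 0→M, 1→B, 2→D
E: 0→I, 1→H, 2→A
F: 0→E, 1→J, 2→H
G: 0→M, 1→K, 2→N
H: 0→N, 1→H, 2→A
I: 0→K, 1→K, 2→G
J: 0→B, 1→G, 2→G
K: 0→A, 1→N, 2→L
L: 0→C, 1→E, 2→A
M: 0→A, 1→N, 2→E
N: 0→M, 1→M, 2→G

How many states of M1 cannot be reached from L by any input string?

3

No path from L leads to D, F, J; the other 11 states are all reachable.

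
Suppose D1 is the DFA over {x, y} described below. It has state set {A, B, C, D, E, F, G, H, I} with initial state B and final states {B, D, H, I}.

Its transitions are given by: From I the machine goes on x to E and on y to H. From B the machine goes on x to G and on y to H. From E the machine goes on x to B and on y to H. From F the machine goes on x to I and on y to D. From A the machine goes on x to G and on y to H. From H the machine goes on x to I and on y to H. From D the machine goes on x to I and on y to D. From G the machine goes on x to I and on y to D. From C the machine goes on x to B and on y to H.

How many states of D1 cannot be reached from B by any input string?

3

Starting at B and following transitions, the reachable set is {B, D, E, G, H, I}. That leaves A, C, F unreachable — 3 in total.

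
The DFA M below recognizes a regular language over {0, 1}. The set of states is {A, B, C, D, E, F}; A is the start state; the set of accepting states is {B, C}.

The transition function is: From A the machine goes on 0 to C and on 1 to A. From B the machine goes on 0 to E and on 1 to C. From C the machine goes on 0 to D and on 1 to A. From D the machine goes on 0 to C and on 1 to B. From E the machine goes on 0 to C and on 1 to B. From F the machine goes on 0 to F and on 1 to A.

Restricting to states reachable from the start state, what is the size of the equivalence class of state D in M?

2

First remove the unreachable states {F}; 5 states remain.
Initial partition by acceptance: {B,C} | {A,D,E}.
Refine {B,C} on symbol 1: members go to different blocks, giving {B} and {C}.
On input 1, block {A,D,E} splits into {D,E} and {A}.
The partition is now stable with 4 blocks: {B} | {D,E} | {C} | {A}.
State D belongs to the block {D,E}, which has 2 states.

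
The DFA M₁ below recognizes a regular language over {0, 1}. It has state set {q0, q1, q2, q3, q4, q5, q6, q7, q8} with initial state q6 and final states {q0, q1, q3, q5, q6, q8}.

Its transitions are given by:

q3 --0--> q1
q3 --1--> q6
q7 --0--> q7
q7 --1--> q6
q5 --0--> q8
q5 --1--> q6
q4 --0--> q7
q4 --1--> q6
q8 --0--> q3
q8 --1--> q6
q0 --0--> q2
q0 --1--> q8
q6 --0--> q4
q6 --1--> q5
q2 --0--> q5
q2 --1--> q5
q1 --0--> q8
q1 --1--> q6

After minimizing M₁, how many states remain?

3

Reachable states from the start: {q1,q3,q4,q5,q6,q7,q8}. Unreachable: {q0,q2} — drop them.
Initial partition by acceptance: {q1,q3,q5,q6,q8} | {q4,q7}.
Refine {q1,q3,q5,q6,q8} on symbol 0: members go to different blocks, giving {q1,q3,q5,q8} and {q6}.
Stable partition: {q1,q3,q5,q8} | {q4,q7} | {q6} — 3 equivalence classes.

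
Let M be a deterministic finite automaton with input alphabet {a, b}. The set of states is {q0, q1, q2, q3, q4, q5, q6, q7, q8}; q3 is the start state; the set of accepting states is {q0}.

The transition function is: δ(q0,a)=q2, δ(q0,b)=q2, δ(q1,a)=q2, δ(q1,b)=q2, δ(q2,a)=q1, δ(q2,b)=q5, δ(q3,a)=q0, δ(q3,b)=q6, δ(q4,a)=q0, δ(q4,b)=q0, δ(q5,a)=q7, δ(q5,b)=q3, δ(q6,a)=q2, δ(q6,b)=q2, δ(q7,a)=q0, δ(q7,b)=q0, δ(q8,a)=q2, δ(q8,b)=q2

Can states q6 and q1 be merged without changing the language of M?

Yes

States {q4,q8} cannot be reached from the start state, so discard them.
Start with accepting vs non-accepting: {q0} | {q1,q2,q3,q5,q6,q7}.
Refine {q1,q2,q3,q5,q6,q7} on symbol a: members go to different blocks, giving {q1,q2,q5,q6} and {q3,q7}.
Split {q1,q2,q5,q6} by δ(·,a) → {q1,q2,q6} and {q5}.
Refine {q1,q2,q6} on symbol b: members go to different blocks, giving {q1,q6} and {q2}.
Split {q3,q7} by δ(·,b) → {q3} and {q7}.
Stable partition: {q0} | {q1,q6} | {q3} | {q5} | {q2} | {q7} — 6 equivalence classes.
q6 and q1 lie in the same block of the stable partition, so they are equivalent — no string distinguishes them.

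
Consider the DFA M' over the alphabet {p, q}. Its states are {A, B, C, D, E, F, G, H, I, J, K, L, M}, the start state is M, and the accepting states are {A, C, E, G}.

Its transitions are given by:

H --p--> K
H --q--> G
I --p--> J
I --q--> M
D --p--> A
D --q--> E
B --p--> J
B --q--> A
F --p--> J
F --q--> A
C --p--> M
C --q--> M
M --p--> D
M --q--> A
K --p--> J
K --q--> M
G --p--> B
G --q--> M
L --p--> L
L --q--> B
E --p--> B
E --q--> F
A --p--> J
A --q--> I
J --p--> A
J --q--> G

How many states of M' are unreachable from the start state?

4

Starting at M and following transitions, the reachable set is {A, B, D, E, F, G, I, J, M}. That leaves C, H, K, L unreachable — 4 in total.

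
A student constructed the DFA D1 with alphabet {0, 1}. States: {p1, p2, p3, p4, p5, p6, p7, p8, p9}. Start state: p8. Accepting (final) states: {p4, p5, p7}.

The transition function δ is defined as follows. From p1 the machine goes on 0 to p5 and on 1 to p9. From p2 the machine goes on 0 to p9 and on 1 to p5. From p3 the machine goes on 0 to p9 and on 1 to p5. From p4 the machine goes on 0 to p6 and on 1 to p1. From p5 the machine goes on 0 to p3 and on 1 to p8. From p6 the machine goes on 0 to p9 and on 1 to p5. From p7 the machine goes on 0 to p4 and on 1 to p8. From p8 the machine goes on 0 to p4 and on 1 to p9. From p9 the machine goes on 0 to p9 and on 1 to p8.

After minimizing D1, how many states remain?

4

States {p2,p7} cannot be reached from the start state, so discard them.
Initial partition by acceptance: {p4,p5} | {p1,p3,p6,p8,p9}.
Split {p1,p3,p6,p8,p9} by δ(·,0) → {p3,p6,p9} and {p1,p8}.
Split {p3,p6,p9} by δ(·,1) → {p3,p6} and {p9}.
No further refinement is possible. Final partition (4 blocks): {p4,p5} | {p3,p6} | {p1,p8} | {p9}.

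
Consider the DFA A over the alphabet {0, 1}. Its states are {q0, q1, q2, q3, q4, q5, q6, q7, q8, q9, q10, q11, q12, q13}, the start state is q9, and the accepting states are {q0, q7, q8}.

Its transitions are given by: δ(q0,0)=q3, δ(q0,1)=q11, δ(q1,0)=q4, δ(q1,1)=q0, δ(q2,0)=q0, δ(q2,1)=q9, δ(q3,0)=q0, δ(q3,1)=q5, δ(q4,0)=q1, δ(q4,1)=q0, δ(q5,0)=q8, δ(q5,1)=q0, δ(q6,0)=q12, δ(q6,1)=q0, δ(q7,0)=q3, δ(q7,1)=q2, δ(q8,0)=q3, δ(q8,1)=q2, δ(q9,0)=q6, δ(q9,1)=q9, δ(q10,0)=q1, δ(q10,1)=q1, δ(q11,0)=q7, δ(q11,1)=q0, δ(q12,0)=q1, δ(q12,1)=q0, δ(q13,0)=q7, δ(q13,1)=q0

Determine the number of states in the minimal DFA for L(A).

7

First remove the unreachable states {q10,q13}; 12 states remain.
Initial partition by acceptance: {q0,q7,q8} | {q1,q2,q3,q4,q5,q6,q9,q11,q12}.
On input 0, block {q1,q2,q3,q4,q5,q6,q9,q11,q12} splits into {q1,q4,q6,q9,q12} and {q2,q3,q5,q11}.
Split {q1,q4,q6,q9,q12} by δ(·,1) → {q1,q4,q6,q12} and {q9}.
Refine {q2,q3,q5,q11} on symbol 1: members go to different blocks, giving {q5,q11} and {q2} and {q3}.
Refine {q0,q7,q8} on symbol 1: members go to different blocks, giving {q7,q8} and {q0}.
The partition is now stable with 7 blocks: {q7,q8} | {q1,q4,q6,q12} | {q5,q11} | {q9} | {q2} | {q3} | {q0}.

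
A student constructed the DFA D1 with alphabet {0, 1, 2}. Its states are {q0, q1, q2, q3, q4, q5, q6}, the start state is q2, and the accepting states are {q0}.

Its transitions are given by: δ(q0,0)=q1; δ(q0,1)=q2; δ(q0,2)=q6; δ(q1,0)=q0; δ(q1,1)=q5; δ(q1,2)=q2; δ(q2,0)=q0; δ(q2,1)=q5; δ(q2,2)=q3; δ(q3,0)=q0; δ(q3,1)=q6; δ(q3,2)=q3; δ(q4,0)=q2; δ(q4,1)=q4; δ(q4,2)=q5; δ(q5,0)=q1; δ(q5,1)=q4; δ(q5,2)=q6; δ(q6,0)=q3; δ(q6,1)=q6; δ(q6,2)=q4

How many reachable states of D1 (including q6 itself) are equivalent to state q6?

All states are reachable from the start state.
P0 = {q0} | {q1,q2,q3,q4,q5,q6}.
Split {q1,q2,q3,q4,q5,q6} by δ(·,0) → {q1,q2,q3} and {q4,q5,q6}.
Stable partition: {q0} | {q1,q2,q3} | {q4,q5,q6} — 3 equivalence classes.
State q6 belongs to the block {q4,q5,q6}, which has 3 states.

3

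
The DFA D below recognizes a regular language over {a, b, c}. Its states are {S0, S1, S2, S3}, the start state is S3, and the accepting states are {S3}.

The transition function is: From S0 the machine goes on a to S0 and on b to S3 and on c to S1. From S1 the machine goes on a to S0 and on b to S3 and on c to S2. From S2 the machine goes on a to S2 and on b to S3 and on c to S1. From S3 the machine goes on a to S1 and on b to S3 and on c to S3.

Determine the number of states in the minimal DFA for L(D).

2

All states are reachable from the start state.
P0 = {S3} | {S0,S1,S2}.
Stable partition: {S3} | {S0,S1,S2} — 2 equivalence classes.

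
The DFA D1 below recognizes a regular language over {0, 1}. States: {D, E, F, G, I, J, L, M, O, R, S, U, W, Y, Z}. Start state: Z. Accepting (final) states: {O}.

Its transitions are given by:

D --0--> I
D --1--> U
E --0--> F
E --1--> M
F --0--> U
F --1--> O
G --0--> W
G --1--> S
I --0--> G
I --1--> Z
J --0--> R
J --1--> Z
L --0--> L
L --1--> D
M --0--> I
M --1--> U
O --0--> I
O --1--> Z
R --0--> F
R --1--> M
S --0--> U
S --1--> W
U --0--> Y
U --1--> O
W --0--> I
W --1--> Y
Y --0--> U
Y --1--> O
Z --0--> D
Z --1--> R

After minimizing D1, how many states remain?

6

States {E,J,L} cannot be reached from the start state, so discard them.
Initial partition by acceptance: {O} | {D,F,G,I,M,R,S,U,W,Y,Z}.
Refine {D,F,G,I,M,R,S,U,W,Y,Z} on symbol 1: members go to different blocks, giving {D,G,I,M,R,S,W,Z} and {F,U,Y}.
Refine {D,G,I,M,R,S,W,Z} on symbol 0: members go to different blocks, giving {D,G,I,M,W,Z} and {R,S}.
On input 1, block {D,G,I,M,W,Z} splits into {D,M,W} and {G,Z} and {I}.
Stable partition: {O} | {D,M,W} | {F,U,Y} | {R,S} | {G,Z} | {I} — 6 equivalence classes.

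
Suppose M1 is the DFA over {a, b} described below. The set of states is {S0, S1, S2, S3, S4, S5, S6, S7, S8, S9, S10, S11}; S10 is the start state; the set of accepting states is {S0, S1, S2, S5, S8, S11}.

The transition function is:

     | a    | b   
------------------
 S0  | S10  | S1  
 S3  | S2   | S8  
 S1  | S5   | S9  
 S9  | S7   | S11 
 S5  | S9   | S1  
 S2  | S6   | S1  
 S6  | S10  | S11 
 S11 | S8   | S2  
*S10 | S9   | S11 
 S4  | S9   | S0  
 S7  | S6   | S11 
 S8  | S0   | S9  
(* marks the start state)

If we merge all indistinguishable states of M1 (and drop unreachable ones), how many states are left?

4

States {S3,S4} cannot be reached from the start state, so discard them.
Start with accepting vs non-accepting: {S0,S1,S2,S5,S8,S11} | {S6,S7,S9,S10}.
On input a, block {S0,S1,S2,S5,S8,S11} splits into {S0,S2,S5} and {S1,S8,S11}.
Split {S1,S8,S11} by δ(·,a) → {S1,S8} and {S11}.
Stable partition: {S0,S2,S5} | {S6,S7,S9,S10} | {S1,S8} | {S11} — 4 equivalence classes.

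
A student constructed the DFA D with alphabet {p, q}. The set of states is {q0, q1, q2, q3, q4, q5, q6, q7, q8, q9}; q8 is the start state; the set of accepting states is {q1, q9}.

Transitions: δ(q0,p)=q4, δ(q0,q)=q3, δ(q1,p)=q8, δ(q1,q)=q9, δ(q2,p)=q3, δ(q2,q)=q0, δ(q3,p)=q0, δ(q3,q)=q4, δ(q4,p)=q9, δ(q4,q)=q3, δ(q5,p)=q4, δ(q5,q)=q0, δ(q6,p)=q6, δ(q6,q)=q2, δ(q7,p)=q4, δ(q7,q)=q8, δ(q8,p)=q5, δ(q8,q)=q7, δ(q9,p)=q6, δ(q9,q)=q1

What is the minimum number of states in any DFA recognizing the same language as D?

10

Every state is reachable, so we keep all 10.
Initial partition by acceptance: {q1,q9} | {q0,q2,q3,q4,q5,q6,q7,q8}.
On input p, block {q0,q2,q3,q4,q5,q6,q7,q8} splits into {q0,q2,q3,q5,q6,q7,q8} and {q4}.
Refine {q0,q2,q3,q5,q6,q7,q8} on symbol p: members go to different blocks, giving {q2,q3,q6,q8} and {q0,q5,q7}.
On input p, block {q2,q3,q6,q8} splits into {q2,q6} and {q3,q8}.
Split {q1,q9} by δ(·,p) → {q1} and {q9}.
Refine {q2,q6} on symbol p: members go to different blocks, giving {q2} and {q6}.
On input q, block {q0,q5,q7} splits into {q0,q7} and {q5}.
On input p, block {q3,q8} splits into {q3} and {q8}.
Split {q0,q7} by δ(·,q) → {q0} and {q7}.
The partition is now stable with 10 blocks: {q1} | {q2} | {q4} | {q0} | {q3} | {q9} | {q6} | {q5} | {q8} | {q7}.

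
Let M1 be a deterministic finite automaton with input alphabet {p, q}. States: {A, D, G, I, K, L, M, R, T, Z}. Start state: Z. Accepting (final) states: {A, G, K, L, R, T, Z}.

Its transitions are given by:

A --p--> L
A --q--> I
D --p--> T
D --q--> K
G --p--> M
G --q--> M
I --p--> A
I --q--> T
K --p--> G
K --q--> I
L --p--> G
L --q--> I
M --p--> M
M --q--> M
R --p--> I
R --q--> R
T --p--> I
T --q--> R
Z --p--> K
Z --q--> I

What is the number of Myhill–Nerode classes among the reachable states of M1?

States {D} cannot be reached from the start state, so discard them.
Start with accepting vs non-accepting: {A,G,K,L,R,T,Z} | {I,M}.
Refine {A,G,K,L,R,T,Z} on symbol p: members go to different blocks, giving {A,K,L,Z} and {G,R,T}.
On input p, block {A,K,L,Z} splits into {K,L} and {A,Z}.
Refine {I,M} on symbol p: members go to different blocks, giving {M} and {I}.
On input p, block {G,R,T} splits into {R,T} and {G}.
No further refinement is possible. Final partition (6 blocks): {K,L} | {M} | {R,T} | {A,Z} | {I} | {G}.

6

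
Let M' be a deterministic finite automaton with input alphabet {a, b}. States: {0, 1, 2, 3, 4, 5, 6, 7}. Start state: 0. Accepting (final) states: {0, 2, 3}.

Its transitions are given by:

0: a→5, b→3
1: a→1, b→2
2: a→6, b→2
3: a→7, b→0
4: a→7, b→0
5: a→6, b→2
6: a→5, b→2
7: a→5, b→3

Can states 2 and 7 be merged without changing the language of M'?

First remove the unreachable states {1,4}; 6 states remain.
P0 = {0,2,3} | {5,6,7}.
No further refinement is possible. Final partition (2 blocks): {0,2,3} | {5,6,7}.
2 and 7 end up in different blocks, so they are distinguishable. For instance, the string 'ε' is accepted from only 2.

No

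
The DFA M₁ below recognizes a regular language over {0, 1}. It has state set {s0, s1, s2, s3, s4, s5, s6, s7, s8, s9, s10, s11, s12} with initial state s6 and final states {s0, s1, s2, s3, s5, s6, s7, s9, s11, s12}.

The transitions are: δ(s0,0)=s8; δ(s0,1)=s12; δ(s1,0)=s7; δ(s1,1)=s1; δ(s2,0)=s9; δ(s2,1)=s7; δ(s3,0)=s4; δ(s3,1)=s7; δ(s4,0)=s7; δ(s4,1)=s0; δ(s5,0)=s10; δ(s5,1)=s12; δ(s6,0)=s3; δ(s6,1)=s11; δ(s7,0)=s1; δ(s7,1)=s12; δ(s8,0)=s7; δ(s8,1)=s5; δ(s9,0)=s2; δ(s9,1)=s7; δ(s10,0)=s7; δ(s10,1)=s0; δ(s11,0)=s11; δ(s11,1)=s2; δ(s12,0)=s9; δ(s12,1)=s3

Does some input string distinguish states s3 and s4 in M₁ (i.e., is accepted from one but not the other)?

Every state is reachable, so we keep all 13.
Initial partition by acceptance: {s0,s1,s2,s3,s5,s6,s7,s9,s11,s12} | {s4,s8,s10}.
Refine {s0,s1,s2,s3,s5,s6,s7,s9,s11,s12} on symbol 0: members go to different blocks, giving {s1,s2,s6,s7,s9,s11,s12} and {s0,s3,s5}.
Refine {s1,s2,s6,s7,s9,s11,s12} on symbol 0: members go to different blocks, giving {s1,s2,s7,s9,s11,s12} and {s6}.
On input 1, block {s1,s2,s7,s9,s11,s12} splits into {s1,s2,s7,s9,s11} and {s12}.
Split {s1,s2,s7,s9,s11} by δ(·,1) → {s1,s2,s9,s11} and {s7}.
Split {s1,s2,s9,s11} by δ(·,0) → {s2,s9,s11} and {s1}.
On input 1, block {s2,s9,s11} splits into {s2,s9} and {s11}.
Refine {s0,s3,s5} on symbol 1: members go to different blocks, giving {s0,s5} and {s3}.
Stable partition: {s2,s9} | {s4,s8,s10} | {s0,s5} | {s6} | {s12} | {s7} | {s1} | {s11} | {s3} — 9 equivalence classes.
s3 and s4 end up in different blocks, so they are distinguishable. For instance, the string 'ε' is accepted from only s3.

Yes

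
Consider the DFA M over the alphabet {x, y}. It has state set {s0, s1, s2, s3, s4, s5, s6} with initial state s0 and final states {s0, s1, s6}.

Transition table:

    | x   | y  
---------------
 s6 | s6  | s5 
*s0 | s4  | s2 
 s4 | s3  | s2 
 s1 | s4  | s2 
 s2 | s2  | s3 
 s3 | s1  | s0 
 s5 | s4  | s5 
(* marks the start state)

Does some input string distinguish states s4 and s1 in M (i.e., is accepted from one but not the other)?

Yes

States {s5,s6} cannot be reached from the start state, so discard them.
Start with accepting vs non-accepting: {s0,s1} | {s2,s3,s4}.
Split {s2,s3,s4} by δ(·,x) → {s2,s4} and {s3}.
On input x, block {s2,s4} splits into {s2} and {s4}.
Stable partition: {s0,s1} | {s2} | {s3} | {s4} — 4 equivalence classes.
s4 and s1 end up in different blocks, so they are distinguishable. For instance, the string 'ε' is accepted from only s1.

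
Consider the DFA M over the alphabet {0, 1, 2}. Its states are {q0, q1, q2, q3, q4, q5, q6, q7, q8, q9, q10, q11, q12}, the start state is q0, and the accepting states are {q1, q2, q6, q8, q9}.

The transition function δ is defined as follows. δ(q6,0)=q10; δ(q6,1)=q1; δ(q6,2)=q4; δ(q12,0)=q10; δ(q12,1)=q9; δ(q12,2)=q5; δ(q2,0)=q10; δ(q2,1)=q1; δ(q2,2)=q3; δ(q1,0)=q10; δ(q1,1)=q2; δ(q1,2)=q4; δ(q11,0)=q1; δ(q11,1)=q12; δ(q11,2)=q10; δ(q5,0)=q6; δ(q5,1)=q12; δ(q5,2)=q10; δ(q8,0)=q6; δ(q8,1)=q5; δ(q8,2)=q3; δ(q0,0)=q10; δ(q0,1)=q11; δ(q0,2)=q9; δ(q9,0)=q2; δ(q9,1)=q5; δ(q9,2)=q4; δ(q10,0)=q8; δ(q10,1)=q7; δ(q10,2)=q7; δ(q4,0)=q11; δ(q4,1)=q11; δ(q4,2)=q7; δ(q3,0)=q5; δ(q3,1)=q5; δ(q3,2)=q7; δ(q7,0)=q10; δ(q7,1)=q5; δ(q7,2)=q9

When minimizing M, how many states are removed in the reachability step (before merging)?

A breadth-first search from the start state visits every state.

0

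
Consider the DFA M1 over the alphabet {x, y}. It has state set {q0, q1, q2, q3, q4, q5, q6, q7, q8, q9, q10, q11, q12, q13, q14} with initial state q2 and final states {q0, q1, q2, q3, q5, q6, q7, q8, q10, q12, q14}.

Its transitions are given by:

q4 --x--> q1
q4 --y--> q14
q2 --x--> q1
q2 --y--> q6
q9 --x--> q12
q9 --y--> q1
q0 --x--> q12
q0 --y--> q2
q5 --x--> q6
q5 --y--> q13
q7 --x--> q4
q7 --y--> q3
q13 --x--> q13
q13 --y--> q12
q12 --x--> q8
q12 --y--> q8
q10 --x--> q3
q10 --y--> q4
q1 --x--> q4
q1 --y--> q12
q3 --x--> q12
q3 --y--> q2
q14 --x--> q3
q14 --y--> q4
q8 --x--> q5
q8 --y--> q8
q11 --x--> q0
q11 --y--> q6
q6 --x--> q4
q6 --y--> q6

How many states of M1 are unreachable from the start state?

5

Starting at q2 and following transitions, the reachable set is {q1, q2, q3, q4, q5, q6, q8, q12, q13, q14}. That leaves q0, q7, q9, q10, q11 unreachable — 5 in total.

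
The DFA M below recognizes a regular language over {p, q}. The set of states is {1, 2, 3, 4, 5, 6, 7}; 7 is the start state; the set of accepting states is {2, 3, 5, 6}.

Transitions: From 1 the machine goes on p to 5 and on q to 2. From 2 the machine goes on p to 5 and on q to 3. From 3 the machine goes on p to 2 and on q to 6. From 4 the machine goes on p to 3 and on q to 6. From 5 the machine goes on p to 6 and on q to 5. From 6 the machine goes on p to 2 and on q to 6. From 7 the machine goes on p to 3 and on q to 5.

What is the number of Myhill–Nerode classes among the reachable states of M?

Reachable states from the start: {2,3,5,6,7}. Unreachable: {1,4} — drop them.
P0 = {2,3,5,6} | {7}.
Stable partition: {2,3,5,6} | {7} — 2 equivalence classes.

2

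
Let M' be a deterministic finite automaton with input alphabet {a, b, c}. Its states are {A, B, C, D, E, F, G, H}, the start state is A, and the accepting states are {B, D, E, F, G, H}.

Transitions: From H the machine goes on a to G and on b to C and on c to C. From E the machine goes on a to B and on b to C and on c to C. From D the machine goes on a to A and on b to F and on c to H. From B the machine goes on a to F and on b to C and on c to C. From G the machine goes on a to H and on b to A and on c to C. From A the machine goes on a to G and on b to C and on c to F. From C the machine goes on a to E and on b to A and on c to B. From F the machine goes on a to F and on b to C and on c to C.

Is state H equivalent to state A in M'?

No

First remove the unreachable states {D}; 7 states remain.
Initial partition by acceptance: {B,E,F,G,H} | {A,C}.
The partition is now stable with 2 blocks: {B,E,F,G,H} | {A,C}.
H and A end up in different blocks, so they are distinguishable. For instance, the string 'ε' is accepted from only H.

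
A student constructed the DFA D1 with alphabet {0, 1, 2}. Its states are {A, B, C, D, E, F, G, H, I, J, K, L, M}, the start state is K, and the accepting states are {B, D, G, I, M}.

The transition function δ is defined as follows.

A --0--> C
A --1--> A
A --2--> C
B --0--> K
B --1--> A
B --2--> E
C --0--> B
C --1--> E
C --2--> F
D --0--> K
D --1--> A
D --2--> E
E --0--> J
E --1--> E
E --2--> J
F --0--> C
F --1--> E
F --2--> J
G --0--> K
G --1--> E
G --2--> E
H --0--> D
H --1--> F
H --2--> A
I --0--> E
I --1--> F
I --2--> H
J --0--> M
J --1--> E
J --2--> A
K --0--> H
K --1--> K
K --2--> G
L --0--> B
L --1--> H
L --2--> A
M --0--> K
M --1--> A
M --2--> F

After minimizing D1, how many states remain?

4

First remove the unreachable states {I,L}; 11 states remain.
Start with accepting vs non-accepting: {B,D,G,M} | {A,C,E,F,H,J,K}.
On input 0, block {A,C,E,F,H,J,K} splits into {A,E,F,K} and {C,H,J}.
Split {A,E,F,K} by δ(·,2) → {A,E,F} and {K}.
Stable partition: {B,D,G,M} | {A,E,F} | {C,H,J} | {K} — 4 equivalence classes.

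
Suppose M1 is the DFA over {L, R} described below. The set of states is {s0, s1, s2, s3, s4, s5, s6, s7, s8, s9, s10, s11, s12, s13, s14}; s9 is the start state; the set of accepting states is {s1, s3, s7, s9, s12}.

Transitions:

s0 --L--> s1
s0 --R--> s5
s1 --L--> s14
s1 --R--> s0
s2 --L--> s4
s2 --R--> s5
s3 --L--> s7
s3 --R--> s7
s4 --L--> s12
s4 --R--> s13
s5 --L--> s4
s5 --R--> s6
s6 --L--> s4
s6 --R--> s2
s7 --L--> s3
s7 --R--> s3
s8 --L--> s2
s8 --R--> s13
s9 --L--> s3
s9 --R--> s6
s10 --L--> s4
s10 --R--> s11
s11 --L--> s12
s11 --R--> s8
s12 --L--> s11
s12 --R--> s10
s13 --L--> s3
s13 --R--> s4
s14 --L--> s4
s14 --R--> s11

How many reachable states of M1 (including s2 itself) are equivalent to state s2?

Reachable states from the start: {s2,s3,s4,s5,s6,s7,s8,s9,s10,s11,s12,s13}. Unreachable: {s0,s1,s14} — drop them.
P0 = {s3,s7,s9,s12} | {s2,s4,s5,s6,s8,s10,s11,s13}.
Split {s3,s7,s9,s12} by δ(·,L) → {s3,s7,s9} and {s12}.
On input R, block {s3,s7,s9} splits into {s3,s7} and {s9}.
Split {s2,s4,s5,s6,s8,s10,s11,s13} by δ(·,L) → {s2,s5,s6,s8,s10} and {s4,s11} and {s13}.
Split {s2,s5,s6,s8,s10} by δ(·,L) → {s2,s5,s6,s10} and {s8}.
Refine {s2,s5,s6,s10} on symbol R: members go to different blocks, giving {s2,s5,s6} and {s10}.
On input R, block {s4,s11} splits into {s4} and {s11}.
Stable partition: {s3,s7} | {s2,s5,s6} | {s12} | {s9} | {s4} | {s13} | {s8} | {s10} | {s11} — 9 equivalence classes.
State s2 belongs to the block {s2,s5,s6}, which has 3 states.

3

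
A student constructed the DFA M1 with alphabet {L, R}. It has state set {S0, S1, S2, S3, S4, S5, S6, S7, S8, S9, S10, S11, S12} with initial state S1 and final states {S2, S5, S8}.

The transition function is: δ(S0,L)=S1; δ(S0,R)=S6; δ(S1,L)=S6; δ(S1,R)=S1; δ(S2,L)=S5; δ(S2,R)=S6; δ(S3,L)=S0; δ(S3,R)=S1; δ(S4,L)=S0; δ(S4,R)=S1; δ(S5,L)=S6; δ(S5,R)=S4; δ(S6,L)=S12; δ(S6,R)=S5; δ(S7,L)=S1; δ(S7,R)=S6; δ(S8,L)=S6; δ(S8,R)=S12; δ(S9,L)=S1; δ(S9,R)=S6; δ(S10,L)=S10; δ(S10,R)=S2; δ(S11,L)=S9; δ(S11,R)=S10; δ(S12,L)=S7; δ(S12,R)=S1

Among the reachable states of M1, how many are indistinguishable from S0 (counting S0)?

Reachable states from the start: {S0,S1,S4,S5,S6,S7,S12}. Unreachable: {S2,S3,S8,S9,S10,S11} — drop them.
Initial partition by acceptance: {S5} | {S0,S1,S4,S6,S7,S12}.
Split {S0,S1,S4,S6,S7,S12} by δ(·,R) → {S0,S1,S4,S7,S12} and {S6}.
Split {S0,S1,S4,S7,S12} by δ(·,L) → {S0,S4,S7,S12} and {S1}.
On input L, block {S0,S4,S7,S12} splits into {S0,S7} and {S4,S12}.
No further refinement is possible. Final partition (5 blocks): {S5} | {S0,S7} | {S6} | {S1} | {S4,S12}.
State S0 belongs to the block {S0,S7}, which has 2 states.

2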